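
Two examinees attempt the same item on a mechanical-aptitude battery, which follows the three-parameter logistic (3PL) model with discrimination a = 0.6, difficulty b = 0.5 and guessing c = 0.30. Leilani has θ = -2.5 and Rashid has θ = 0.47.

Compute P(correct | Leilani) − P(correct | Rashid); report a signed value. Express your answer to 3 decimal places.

P(θ) = c + (1 − c) · 1 / (1 + exp(−a(θ − b)))
P(Leilani) = 0.3993  [exponent -1.8000]
P(Rashid) = 0.6469  [exponent -0.0180]
Difference = 0.3993 − 0.6469 = -0.2476

-0.248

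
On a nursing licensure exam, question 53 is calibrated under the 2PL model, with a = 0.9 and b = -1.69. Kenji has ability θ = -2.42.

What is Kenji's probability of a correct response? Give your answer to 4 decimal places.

0.3414

P(θ) = 1 / (1 + exp(−a(θ − b)))
Exponent: 0.9 × (-2.42 − (-1.69)) = -0.6570
1/(1 + e^{0.6570}) = 0.3414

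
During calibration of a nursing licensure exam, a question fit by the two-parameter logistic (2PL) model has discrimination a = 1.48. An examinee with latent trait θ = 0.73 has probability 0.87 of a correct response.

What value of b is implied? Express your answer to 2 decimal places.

P(θ) = 1 / (1 + exp(−a(θ − b)))
logit(0.87) = ln(0.87/0.13) = 1.9010
b = θ − logit/(a) = 0.73 − 1.9010/1.4800 = -0.5544

-0.55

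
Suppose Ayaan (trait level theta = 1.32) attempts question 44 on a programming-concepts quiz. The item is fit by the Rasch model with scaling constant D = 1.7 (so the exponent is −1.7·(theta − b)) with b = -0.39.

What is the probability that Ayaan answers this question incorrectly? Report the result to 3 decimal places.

0.052

P(theta) = 1 / (1 + exp(−D·(theta − b)))
Exponent: 1.7 × (1.32 − (-0.39)) = 2.9070
1/(1 + e^{-2.9070}) = 0.9482
P = 0.9482
P(incorrect) = 1 − 0.9482 = 0.0518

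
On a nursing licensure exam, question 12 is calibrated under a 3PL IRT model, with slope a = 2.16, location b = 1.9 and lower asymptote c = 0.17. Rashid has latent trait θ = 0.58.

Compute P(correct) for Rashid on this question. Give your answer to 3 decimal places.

0.215

P(θ) = c + (1 − c) · 1 / (1 + exp(−a(θ − b)))
Exponent: 2.16 × (0.58 − 1.9) = -2.8512
1/(1 + e^{2.8512}) = 0.0546
P = 0.17 + 0.83 × 0.0546 = 0.2153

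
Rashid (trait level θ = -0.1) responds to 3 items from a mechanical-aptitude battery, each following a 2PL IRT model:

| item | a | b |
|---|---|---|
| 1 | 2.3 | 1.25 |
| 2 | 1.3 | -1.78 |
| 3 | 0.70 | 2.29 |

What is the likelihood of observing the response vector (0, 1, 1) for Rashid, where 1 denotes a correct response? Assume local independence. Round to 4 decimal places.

0.1359

P(θ) = 1 / (1 + exp(−a(θ − b)))
P_1 = 1/(1+e^{3.1050}) = 0.0429
P_2 = 1/(1+e^{-2.1840}) = 0.8988
P_3 = 1/(1+e^{1.6730}) = 0.1580
L = (1−P_1) × P_2 × P_3 = 0.9571 × 0.8988 × 0.1580 = 0.13594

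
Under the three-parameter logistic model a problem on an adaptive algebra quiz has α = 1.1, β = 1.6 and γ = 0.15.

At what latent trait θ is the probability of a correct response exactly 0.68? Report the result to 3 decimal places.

P(θ) = γ + (1 − γ) · 1 / (1 + exp(−α(θ − β)))
Remove guessing floor: (0.68 − 0.15)/(1 − 0.15) = 0.6235
logit = ln(0.6235/0.3765) = 0.5046
θ = β + logit/(α) = 1.6 + 0.5046/1.1000 = 2.0587

2.059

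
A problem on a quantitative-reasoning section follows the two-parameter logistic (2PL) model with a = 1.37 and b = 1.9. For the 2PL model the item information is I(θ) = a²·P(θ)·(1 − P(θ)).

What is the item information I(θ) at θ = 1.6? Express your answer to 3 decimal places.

0.450

P = 1/(1+e^{0.4110}) = 0.3987
P(1−P) = 0.3987 × 0.6013 = 0.2397
I = a² × P(1−P) = 1.37² × 0.2397 = 0.44995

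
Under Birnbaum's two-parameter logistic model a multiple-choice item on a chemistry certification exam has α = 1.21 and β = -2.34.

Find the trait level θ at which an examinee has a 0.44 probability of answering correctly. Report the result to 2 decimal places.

-2.54

P(θ) = 1 / (1 + exp(−α(θ − β)))
logit = ln(0.4400/0.5600) = -0.2412
θ = β + logit/(α) = -2.34 + (-0.2412)/1.2100 = -2.5393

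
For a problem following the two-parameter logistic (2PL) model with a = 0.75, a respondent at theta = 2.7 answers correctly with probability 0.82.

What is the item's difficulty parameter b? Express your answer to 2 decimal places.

0.68

P(theta) = 1 / (1 + exp(−a(theta − b)))
logit(0.82) = ln(0.82/0.18) = 1.5163
b = theta − logit/(a) = 2.7 − 1.5163/0.7500 = 0.6782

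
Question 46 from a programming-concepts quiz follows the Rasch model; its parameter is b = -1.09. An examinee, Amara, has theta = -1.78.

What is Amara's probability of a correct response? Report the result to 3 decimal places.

P(theta) = 1 / (1 + exp(−(theta − b)))
Exponent: (-1.78 − (-1.09)) = -0.6900
1/(1 + e^{0.6900}) = 0.3340
P = 0.3340

0.334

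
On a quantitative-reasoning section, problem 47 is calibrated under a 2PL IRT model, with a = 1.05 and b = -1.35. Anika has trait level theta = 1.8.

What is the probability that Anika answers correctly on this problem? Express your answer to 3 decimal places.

P(theta) = 1 / (1 + exp(−a(theta − b)))
Exponent: 1.05 × (1.8 − (-1.35)) = 3.3075
1/(1 + e^{-3.3075}) = 0.9647

0.965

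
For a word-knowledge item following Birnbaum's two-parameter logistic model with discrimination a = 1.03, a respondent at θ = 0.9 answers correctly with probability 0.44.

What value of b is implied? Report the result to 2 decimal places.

1.13

P(θ) = 1 / (1 + exp(−a(θ − b)))
logit(0.44) = ln(0.44/0.56) = -0.2412
b = θ − logit/(a) = 0.9 − (-0.2412)/1.0300 = 1.1341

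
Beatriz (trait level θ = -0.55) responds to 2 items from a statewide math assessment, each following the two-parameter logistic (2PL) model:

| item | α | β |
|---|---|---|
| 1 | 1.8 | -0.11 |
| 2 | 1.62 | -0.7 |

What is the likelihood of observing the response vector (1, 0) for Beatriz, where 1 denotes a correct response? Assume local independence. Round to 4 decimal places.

P(θ) = 1 / (1 + exp(−α(θ − β)))
P_1 = 1/(1+e^{0.7920}) = 0.3117
P_2 = 1/(1+e^{-0.2430}) = 0.5605
L = P_1 × (1−P_2) = 0.3117 × 0.4395 = 0.13702

0.1370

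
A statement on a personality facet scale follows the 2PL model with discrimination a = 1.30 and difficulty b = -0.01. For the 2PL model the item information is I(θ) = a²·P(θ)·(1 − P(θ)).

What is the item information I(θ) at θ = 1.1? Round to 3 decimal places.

P = 1/(1+e^{-1.4430}) = 0.8089
P(1−P) = 0.8089 × 0.1911 = 0.1546
I = a² × P(1−P) = 1.30² × 0.1546 = 0.26122

0.261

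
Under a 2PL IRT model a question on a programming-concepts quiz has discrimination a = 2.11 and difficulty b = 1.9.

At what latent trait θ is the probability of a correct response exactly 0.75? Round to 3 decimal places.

P(θ) = 1 / (1 + exp(−a(θ − b)))
logit = ln(0.7500/0.2500) = 1.0986
θ = b + logit/(a) = 1.9 + 1.0986/2.1100 = 2.4207

2.421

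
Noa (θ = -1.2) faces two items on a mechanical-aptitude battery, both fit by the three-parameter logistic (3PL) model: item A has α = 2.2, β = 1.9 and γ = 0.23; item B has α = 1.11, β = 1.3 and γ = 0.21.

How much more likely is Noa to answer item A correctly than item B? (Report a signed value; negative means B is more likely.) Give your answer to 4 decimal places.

P(θ) = γ + (1 − γ) · 1 / (1 + exp(−α(θ − β)))
P_A = 0.2308
P_B = 0.2564
P_A − P_B = -0.0255

-0.0255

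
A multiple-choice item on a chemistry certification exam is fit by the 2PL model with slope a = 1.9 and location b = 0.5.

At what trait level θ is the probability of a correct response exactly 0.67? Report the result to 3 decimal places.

0.873

P(θ) = 1 / (1 + exp(−a(θ − b)))
logit = ln(0.6700/0.3300) = 0.7082
θ = b + logit/(a) = 0.5 + 0.7082/1.9000 = 0.8727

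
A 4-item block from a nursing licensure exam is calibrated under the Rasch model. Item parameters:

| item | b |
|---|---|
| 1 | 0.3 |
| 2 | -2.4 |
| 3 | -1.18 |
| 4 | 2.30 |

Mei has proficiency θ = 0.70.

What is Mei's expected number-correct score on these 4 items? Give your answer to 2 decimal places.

2.59

P(θ) = 1 / (1 + exp(−(θ − b)))
P_1 = 1/(1+e^{-0.4000}) = 0.5987
P_2 = 1/(1+e^{-3.1000}) = 0.9569
P_3 = 1/(1+e^{-1.8800}) = 0.8676
P_4 = 1/(1+e^{1.6000}) = 0.1680
E[score] = 0.5987 + 0.9569 + 0.8676 + 0.1680 = 2.5912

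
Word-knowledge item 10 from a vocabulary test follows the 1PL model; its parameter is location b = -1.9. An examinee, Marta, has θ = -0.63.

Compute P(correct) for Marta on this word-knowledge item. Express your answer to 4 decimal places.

P(θ) = 1 / (1 + exp(−(θ − b)))
Exponent: (-0.63 − (-1.9)) = 1.2700
1/(1 + e^{-1.2700}) = 0.7807
P = 0.7807

0.7807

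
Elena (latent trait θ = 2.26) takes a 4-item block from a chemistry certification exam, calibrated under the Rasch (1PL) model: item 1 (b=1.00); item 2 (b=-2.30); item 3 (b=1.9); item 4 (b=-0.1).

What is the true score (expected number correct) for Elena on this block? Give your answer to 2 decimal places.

P(θ) = 1 / (1 + exp(−(θ − b)))
P_1 = 1/(1+e^{-1.2600}) = 0.7790
P_2 = 1/(1+e^{-4.5600}) = 0.9896
P_3 = 1/(1+e^{-0.3600}) = 0.5890
P_4 = 1/(1+e^{-2.3600}) = 0.9137
E[score] = 0.7790 + 0.9896 + 0.5890 + 0.9137 = 3.2714

3.27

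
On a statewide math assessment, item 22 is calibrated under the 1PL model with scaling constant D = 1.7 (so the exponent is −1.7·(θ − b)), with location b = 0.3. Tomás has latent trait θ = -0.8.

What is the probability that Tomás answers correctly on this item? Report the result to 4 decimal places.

P(θ) = 1 / (1 + exp(−D·(θ − b)))
Exponent: 1.7 × (-0.8 − 0.3) = -1.8700
1/(1 + e^{1.8700}) = 0.1335
P = 0.1335

0.1335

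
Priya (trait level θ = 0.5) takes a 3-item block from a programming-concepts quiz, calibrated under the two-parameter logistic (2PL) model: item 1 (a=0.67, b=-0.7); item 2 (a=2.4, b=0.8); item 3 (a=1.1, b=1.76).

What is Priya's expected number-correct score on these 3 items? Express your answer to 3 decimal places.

P(θ) = 1 / (1 + exp(−a(θ − b)))
P_1 = 1/(1+e^{-0.8040}) = 0.6908
P_2 = 1/(1+e^{0.7200}) = 0.3274
P_3 = 1/(1+e^{1.3860}) = 0.2000
E[score] = 0.6908 + 0.3274 + 0.2000 = 1.2183

1.218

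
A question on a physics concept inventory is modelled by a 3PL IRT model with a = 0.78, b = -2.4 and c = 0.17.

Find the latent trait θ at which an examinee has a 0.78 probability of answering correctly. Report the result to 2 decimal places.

-1.09

P(θ) = c + (1 − c) · 1 / (1 + exp(−a(θ − b)))
Remove guessing floor: (0.78 − 0.17)/(1 − 0.17) = 0.7349
logit = ln(0.7349/0.2651) = 1.0198
θ = b + logit/(a) = -2.4 + 1.0198/0.7800 = -1.0925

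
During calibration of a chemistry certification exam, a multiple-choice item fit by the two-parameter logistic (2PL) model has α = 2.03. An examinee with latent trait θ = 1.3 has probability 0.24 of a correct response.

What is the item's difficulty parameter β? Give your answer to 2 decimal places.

P(θ) = 1 / (1 + exp(−α(θ − β)))
logit(0.24) = ln(0.24/0.76) = -1.1527
β = θ − logit/(α) = 1.3 − (-1.1527)/2.0300 = 1.8678

1.87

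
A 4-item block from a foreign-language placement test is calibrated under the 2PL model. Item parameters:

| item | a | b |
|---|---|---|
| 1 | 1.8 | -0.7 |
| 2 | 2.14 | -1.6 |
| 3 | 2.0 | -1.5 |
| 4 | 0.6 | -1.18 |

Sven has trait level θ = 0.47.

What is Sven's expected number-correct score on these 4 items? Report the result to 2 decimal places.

P(θ) = 1 / (1 + exp(−a(θ − b)))
P_1 = 1/(1+e^{-2.1060}) = 0.8915
P_2 = 1/(1+e^{-4.4298}) = 0.9882
P_3 = 1/(1+e^{-3.9400}) = 0.9809
P_4 = 1/(1+e^{-0.9900}) = 0.7291
E[score] = 0.8915 + 0.9882 + 0.9809 + 0.7291 = 3.5897

3.59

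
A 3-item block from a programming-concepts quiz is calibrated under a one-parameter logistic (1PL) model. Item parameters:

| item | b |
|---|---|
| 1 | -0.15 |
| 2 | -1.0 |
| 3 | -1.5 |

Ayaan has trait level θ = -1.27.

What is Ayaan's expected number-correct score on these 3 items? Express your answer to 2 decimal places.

P(θ) = 1 / (1 + exp(−(θ − b)))
P_1 = 1/(1+e^{1.1200}) = 0.2460
P_2 = 1/(1+e^{0.2700}) = 0.4329
P_3 = 1/(1+e^{-0.2300}) = 0.5572
E[score] = 0.2460 + 0.4329 + 0.5572 = 1.2362

1.24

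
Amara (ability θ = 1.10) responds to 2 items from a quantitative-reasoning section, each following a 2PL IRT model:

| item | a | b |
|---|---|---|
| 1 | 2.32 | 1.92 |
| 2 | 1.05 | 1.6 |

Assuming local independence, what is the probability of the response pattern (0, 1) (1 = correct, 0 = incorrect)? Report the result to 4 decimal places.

P(θ) = 1 / (1 + exp(−a(θ − b)))
P_1 = 1/(1+e^{1.9024}) = 0.1298
P_2 = 1/(1+e^{0.5250}) = 0.3717
L = (1−P_1) × P_2 = 0.8702 × 0.3717 = 0.32343

0.3234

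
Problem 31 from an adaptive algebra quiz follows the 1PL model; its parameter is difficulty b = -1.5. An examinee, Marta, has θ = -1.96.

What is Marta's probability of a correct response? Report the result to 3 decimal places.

0.387

P(θ) = 1 / (1 + exp(−(θ − b)))
Exponent: (-1.96 − (-1.5)) = -0.4600
1/(1 + e^{0.4600}) = 0.3870
P = 0.3870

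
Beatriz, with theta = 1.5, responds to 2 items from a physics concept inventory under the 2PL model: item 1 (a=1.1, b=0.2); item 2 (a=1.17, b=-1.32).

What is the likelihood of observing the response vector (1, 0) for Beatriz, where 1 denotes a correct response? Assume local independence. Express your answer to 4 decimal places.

P(theta) = 1 / (1 + exp(−a(theta − b)))
P_1 = 1/(1+e^{-1.4300}) = 0.8069
P_2 = 1/(1+e^{-3.2994}) = 0.9644
L = P_1 × (1−P_2) = 0.8069 × 0.0356 = 0.02872

0.0287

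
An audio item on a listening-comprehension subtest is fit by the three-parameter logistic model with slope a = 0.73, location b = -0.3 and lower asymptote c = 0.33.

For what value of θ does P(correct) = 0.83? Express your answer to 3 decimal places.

1.178

P(θ) = c + (1 − c) · 1 / (1 + exp(−a(θ − b)))
Remove guessing floor: (0.83 − 0.33)/(1 − 0.33) = 0.7463
logit = ln(0.7463/0.2537) = 1.0788
θ = b + logit/(a) = -0.3 + 1.0788/0.7300 = 1.1778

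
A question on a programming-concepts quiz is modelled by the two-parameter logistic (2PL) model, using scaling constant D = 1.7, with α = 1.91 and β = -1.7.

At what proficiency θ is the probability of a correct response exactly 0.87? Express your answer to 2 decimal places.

-1.11

P(θ) = 1 / (1 + exp(−D·α(θ − β)))
logit = ln(0.8700/0.1300) = 1.9010
θ = β + logit/(1.7·α) = -1.7 + 1.9010/3.2470 = -1.1145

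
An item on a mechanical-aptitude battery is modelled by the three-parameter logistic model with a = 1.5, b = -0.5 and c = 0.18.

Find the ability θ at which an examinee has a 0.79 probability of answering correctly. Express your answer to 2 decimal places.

P(θ) = c + (1 − c) · 1 / (1 + exp(−a(θ − b)))
Remove guessing floor: (0.79 − 0.18)/(1 − 0.18) = 0.7439
logit = ln(0.7439/0.2561) = 1.0664
θ = b + logit/(a) = -0.5 + 1.0664/1.5000 = 0.2109

0.21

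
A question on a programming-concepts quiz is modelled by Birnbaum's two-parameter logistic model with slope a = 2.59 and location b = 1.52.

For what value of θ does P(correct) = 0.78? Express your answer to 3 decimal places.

P(θ) = 1 / (1 + exp(−a(θ − b)))
logit = ln(0.7800/0.2200) = 1.2657
θ = b + logit/(a) = 1.52 + 1.2657/2.5900 = 2.0087

2.009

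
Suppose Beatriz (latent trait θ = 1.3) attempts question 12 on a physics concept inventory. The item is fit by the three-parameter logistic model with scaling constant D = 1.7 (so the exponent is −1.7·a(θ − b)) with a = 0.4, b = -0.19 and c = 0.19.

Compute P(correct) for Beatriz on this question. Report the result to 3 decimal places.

P(θ) = c + (1 − c) · 1 / (1 + exp(−D·a(θ − b)))
Exponent: 1.7 × 0.4 × (1.3 − (-0.19)) = 1.0132
1/(1 + e^{-1.0132}) = 0.7336
P = 0.19 + 0.81 × 0.7336 = 0.7843

0.784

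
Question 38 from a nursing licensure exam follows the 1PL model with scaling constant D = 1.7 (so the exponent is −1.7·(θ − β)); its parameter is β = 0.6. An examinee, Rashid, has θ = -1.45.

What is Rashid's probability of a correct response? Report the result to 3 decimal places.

P(θ) = 1 / (1 + exp(−D·(θ − β)))
Exponent: 1.7 × (-1.45 − 0.6) = -3.4850
1/(1 + e^{3.4850}) = 0.0297
P = 0.0297

0.030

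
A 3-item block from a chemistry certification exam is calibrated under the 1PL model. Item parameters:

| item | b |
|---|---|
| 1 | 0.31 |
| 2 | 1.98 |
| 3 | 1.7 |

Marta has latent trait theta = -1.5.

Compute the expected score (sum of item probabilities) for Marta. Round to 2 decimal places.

0.21

P(theta) = 1 / (1 + exp(−(theta − b)))
P_1 = 1/(1+e^{1.8100}) = 0.1406
P_2 = 1/(1+e^{3.4800}) = 0.0299
P_3 = 1/(1+e^{3.2000}) = 0.0392
E[score] = 0.1406 + 0.0299 + 0.0392 = 0.2097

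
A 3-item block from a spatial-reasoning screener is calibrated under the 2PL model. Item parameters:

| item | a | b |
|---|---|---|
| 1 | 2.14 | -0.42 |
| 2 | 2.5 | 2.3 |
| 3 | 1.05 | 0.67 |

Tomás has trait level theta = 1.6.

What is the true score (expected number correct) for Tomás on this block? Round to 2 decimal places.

1.86

P(theta) = 1 / (1 + exp(−a(theta − b)))
P_1 = 1/(1+e^{-4.3228}) = 0.9869
P_2 = 1/(1+e^{1.7500}) = 0.1480
P_3 = 1/(1+e^{-0.9765}) = 0.7264
E[score] = 0.9869 + 0.1480 + 0.7264 = 1.8614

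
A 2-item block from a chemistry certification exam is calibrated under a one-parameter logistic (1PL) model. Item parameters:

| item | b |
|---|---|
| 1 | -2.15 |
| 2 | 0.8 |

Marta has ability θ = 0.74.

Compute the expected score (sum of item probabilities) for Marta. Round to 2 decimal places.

P(θ) = 1 / (1 + exp(−(θ − b)))
P_1 = 1/(1+e^{-2.8900}) = 0.9473
P_2 = 1/(1+e^{0.0600}) = 0.4850
E[score] = 0.9473 + 0.4850 = 1.4324

1.43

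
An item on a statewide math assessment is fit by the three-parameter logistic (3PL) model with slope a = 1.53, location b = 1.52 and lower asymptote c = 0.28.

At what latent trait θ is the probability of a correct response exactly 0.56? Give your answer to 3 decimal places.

P(θ) = c + (1 − c) · 1 / (1 + exp(−a(θ − b)))
Remove guessing floor: (0.56 − 0.28)/(1 − 0.28) = 0.3889
logit = ln(0.3889/0.6111) = -0.4520
θ = b + logit/(a) = 1.52 + (-0.4520)/1.5300 = 1.2246

1.225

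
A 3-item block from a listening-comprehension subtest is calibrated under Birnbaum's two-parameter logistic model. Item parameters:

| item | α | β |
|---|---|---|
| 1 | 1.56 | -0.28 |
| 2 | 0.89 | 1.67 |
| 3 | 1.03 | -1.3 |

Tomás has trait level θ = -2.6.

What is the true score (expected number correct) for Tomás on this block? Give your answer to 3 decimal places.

P(θ) = 1 / (1 + exp(−α(θ − β)))
P_1 = 1/(1+e^{3.6192}) = 0.0261
P_2 = 1/(1+e^{3.8003}) = 0.0219
P_3 = 1/(1+e^{1.3390}) = 0.2077
E[score] = 0.0261 + 0.0219 + 0.2077 = 0.2557

0.256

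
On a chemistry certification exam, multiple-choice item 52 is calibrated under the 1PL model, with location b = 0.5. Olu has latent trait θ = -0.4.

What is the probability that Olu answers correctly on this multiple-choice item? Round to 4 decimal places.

P(θ) = 1 / (1 + exp(−(θ − b)))
Exponent: (-0.4 − 0.5) = -0.9000
1/(1 + e^{0.9000}) = 0.2891
P = 0.2891

0.2891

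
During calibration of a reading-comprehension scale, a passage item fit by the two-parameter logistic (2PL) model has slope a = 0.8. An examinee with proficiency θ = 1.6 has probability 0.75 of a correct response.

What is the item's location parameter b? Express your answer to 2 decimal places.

0.23

P(θ) = 1 / (1 + exp(−a(θ − b)))
logit(0.75) = ln(0.75/0.25) = 1.0986
b = θ − logit/(a) = 1.6 − 1.0986/0.8000 = 0.2267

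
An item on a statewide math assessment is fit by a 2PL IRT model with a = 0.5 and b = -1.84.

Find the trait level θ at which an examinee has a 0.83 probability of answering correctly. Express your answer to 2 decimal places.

P(θ) = 1 / (1 + exp(−a(θ − b)))
logit = ln(0.8300/0.1700) = 1.5856
θ = b + logit/(a) = -1.84 + 1.5856/0.5000 = 1.3313

1.33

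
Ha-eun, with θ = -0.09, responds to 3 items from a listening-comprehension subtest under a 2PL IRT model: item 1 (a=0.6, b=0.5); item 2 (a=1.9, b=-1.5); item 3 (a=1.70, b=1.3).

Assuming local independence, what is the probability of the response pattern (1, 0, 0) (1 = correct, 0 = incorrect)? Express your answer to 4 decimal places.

0.0242

P(θ) = 1 / (1 + exp(−a(θ − b)))
P_1 = 1/(1+e^{0.3540}) = 0.4124
P_2 = 1/(1+e^{-2.6790}) = 0.9358
P_3 = 1/(1+e^{2.3630}) = 0.0860
L = P_1 × (1−P_2) × (1−P_3) = 0.4124 × 0.0642 × 0.9140 = 0.02421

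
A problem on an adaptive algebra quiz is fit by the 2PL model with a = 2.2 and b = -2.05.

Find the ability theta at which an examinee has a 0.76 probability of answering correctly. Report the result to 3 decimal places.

-1.526

P(theta) = 1 / (1 + exp(−a(theta − b)))
logit = ln(0.7600/0.2400) = 1.1527
theta = b + logit/(a) = -2.05 + 1.1527/2.2000 = -1.5261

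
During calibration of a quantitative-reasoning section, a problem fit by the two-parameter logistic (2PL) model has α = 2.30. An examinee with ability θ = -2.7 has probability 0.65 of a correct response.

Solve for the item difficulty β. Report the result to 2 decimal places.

-2.97

P(θ) = 1 / (1 + exp(−α(θ − β)))
logit(0.65) = ln(0.65/0.35) = 0.6190
β = θ − logit/(α) = -2.7 − 0.6190/2.3000 = -2.9691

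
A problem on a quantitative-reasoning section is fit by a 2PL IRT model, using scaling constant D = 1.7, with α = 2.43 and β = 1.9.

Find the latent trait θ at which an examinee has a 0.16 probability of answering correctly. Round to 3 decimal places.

1.499

P(θ) = 1 / (1 + exp(−D·α(θ − β)))
logit = ln(0.1600/0.8400) = -1.6582
θ = β + logit/(1.7·α) = 1.9 + (-1.6582)/4.1310 = 1.4986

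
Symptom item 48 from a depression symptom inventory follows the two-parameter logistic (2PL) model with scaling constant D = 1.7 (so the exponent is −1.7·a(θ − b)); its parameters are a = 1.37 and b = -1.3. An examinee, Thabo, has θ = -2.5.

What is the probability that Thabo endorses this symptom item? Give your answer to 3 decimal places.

P(θ) = 1 / (1 + exp(−D·a(θ − b)))
Exponent: 1.7 × 1.37 × (-2.5 − (-1.3)) = -2.7948
1/(1 + e^{2.7948}) = 0.0576
P = 0.0576

0.058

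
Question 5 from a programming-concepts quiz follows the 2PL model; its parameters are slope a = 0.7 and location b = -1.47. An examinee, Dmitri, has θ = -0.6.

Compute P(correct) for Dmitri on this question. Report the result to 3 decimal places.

0.648

P(θ) = 1 / (1 + exp(−a(θ − b)))
Exponent: 0.7 × (-0.6 − (-1.47)) = 0.6090
1/(1 + e^{-0.6090}) = 0.6477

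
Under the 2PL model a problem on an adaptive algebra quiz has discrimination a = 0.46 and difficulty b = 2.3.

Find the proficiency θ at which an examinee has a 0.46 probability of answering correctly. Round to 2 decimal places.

P(θ) = 1 / (1 + exp(−a(θ − b)))
logit = ln(0.4600/0.5400) = -0.1603
θ = b + logit/(a) = 2.3 + (-0.1603)/0.4600 = 1.9514

1.95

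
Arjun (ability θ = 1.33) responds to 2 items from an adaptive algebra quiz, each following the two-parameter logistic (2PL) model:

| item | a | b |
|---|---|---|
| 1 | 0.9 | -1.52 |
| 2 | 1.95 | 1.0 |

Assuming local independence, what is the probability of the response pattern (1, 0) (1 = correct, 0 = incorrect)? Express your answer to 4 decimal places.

P(θ) = 1 / (1 + exp(−a(θ − b)))
P_1 = 1/(1+e^{-2.5650}) = 0.9286
P_2 = 1/(1+e^{-0.6435}) = 0.6555
L = P_1 × (1−P_2) = 0.9286 × 0.3445 = 0.31985

0.3199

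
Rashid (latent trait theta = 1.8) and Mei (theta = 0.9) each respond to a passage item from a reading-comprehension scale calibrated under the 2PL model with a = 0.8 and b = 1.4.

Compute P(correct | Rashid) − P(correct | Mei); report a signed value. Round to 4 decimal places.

0.1780

P(theta) = 1 / (1 + exp(−a(theta − b)))
P(Rashid) = 0.5793  [exponent 0.3200]
P(Mei) = 0.4013  [exponent -0.4000]
Difference = 0.5793 − 0.4013 = 0.1780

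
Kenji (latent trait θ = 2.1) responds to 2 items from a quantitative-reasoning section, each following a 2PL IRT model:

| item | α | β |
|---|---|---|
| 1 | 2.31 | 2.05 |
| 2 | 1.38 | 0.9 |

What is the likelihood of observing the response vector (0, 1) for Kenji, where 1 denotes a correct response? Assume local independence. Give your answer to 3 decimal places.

0.396

P(θ) = 1 / (1 + exp(−α(θ − β)))
P_1 = 1/(1+e^{-0.1155}) = 0.5288
P_2 = 1/(1+e^{-1.6560}) = 0.8397
L = (1−P_1) × P_2 = 0.4712 × 0.8397 = 0.39563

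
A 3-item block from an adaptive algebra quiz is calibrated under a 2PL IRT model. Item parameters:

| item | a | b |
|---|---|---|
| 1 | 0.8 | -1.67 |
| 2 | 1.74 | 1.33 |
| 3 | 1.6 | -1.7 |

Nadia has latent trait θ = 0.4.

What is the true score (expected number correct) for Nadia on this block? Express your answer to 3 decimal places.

1.972

P(θ) = 1 / (1 + exp(−a(θ − b)))
P_1 = 1/(1+e^{-1.6560}) = 0.8397
P_2 = 1/(1+e^{1.6182}) = 0.1655
P_3 = 1/(1+e^{-3.3600}) = 0.9664
E[score] = 0.8397 + 0.1655 + 0.9664 = 1.9716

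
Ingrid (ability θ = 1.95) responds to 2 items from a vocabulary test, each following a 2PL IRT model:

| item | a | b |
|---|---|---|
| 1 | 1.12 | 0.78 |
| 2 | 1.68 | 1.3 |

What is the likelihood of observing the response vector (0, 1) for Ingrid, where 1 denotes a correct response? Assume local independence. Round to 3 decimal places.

P(θ) = 1 / (1 + exp(−a(θ − b)))
P_1 = 1/(1+e^{-1.3104}) = 0.7876
P_2 = 1/(1+e^{-1.0920}) = 0.7488
L = (1−P_1) × P_2 = 0.2124 × 0.7488 = 0.15905

0.159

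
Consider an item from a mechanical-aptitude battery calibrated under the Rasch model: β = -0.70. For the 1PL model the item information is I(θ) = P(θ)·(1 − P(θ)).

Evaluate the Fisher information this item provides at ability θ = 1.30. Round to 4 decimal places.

0.1050

P = 1/(1+e^{-2.0000}) = 0.8808
P(1−P) = 0.8808 × 0.1192 = 0.1050
I = P(1−P) = 0.10499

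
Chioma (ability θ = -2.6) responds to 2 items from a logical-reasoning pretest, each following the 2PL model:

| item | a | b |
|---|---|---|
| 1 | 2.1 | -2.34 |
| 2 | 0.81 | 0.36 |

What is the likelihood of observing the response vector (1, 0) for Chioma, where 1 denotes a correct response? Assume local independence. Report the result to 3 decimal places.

P(θ) = 1 / (1 + exp(−a(θ − b)))
P_1 = 1/(1+e^{0.5460}) = 0.3668
P_2 = 1/(1+e^{2.3976}) = 0.0834
L = P_1 × (1−P_2) = 0.3668 × 0.9166 = 0.33622

0.336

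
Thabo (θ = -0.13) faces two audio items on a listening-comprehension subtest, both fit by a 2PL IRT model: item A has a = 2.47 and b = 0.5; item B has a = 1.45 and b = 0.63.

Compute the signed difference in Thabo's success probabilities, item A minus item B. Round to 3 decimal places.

P(θ) = 1 / (1 + exp(−a(θ − b)))
P_A = 0.1742
P_B = 0.2494
P_A − P_B = -0.0752

-0.075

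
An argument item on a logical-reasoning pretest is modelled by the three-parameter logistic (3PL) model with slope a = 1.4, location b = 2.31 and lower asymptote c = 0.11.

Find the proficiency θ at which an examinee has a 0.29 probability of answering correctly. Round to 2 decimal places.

P(θ) = c + (1 − c) · 1 / (1 + exp(−a(θ − b)))
Remove guessing floor: (0.29 − 0.11)/(1 − 0.11) = 0.2022
logit = ln(0.2022/0.7978) = -1.3723
θ = b + logit/(a) = 2.31 + (-1.3723)/1.4000 = 1.3298

1.33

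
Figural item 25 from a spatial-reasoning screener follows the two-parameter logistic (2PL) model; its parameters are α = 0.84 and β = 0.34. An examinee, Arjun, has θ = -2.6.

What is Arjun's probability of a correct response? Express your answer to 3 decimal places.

0.078

P(θ) = 1 / (1 + exp(−α(θ − β)))
Exponent: 0.84 × (-2.6 − 0.34) = -2.4696
1/(1 + e^{2.4696}) = 0.0780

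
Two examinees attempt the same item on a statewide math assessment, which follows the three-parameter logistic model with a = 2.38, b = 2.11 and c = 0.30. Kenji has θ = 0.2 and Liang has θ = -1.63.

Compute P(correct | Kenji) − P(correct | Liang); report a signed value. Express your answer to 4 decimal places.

0.0073

P(θ) = c + (1 − c) · 1 / (1 + exp(−a(θ − b)))
P(Kenji) = 0.3074  [exponent -4.5458]
P(Liang) = 0.3001  [exponent -8.9012]
Difference = 0.3074 − 0.3001 = 0.0073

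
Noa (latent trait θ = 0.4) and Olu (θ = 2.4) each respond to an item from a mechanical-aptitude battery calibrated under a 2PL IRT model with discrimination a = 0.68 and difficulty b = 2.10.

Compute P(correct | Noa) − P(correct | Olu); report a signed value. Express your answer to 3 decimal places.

P(θ) = 1 / (1 + exp(−a(θ − b)))
P(Noa) = 0.2394  [exponent -1.1560]
P(Olu) = 0.5508  [exponent 0.2040]
Difference = 0.2394 − 0.5508 = -0.3114

-0.311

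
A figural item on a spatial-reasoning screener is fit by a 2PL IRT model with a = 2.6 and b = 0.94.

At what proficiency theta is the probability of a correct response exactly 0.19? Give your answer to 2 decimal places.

0.38

P(theta) = 1 / (1 + exp(−a(theta − b)))
logit = ln(0.1900/0.8100) = -1.4500
theta = b + logit/(a) = 0.94 + (-1.4500)/2.6000 = 0.3823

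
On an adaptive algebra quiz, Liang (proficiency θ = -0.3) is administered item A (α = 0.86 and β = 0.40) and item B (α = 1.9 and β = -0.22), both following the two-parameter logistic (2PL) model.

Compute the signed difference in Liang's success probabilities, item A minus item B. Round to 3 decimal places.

-0.108

P(θ) = 1 / (1 + exp(−α(θ − β)))
P_A = 0.3539
P_B = 0.4621
P_A − P_B = -0.1082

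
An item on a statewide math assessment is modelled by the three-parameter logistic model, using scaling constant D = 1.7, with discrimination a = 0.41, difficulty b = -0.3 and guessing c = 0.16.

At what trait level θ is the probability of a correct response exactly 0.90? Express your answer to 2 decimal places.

P(θ) = c + (1 − c) · 1 / (1 + exp(−D·a(θ − b)))
Remove guessing floor: (0.90 − 0.16)/(1 − 0.16) = 0.8810
logit = ln(0.8810/0.1190) = 2.0015
θ = b + logit/(1.7·a) = -0.3 + 2.0015/0.6970 = 2.5716

2.57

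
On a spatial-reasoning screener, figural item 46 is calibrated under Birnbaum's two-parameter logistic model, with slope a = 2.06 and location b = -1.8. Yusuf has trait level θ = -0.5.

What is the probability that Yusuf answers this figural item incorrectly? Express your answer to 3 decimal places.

0.064

P(θ) = 1 / (1 + exp(−a(θ − b)))
Exponent: 2.06 × (-0.5 − (-1.8)) = 2.6780
1/(1 + e^{-2.6780}) = 0.9357
P(incorrect) = 1 − 0.9357 = 0.0643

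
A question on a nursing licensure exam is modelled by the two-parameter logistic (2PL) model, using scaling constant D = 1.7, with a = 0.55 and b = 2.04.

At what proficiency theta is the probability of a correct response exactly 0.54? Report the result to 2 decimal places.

P(theta) = 1 / (1 + exp(−D·a(theta − b)))
logit = ln(0.5400/0.4600) = 0.1603
theta = b + logit/(1.7·a) = 2.04 + 0.1603/0.9350 = 2.2115

2.21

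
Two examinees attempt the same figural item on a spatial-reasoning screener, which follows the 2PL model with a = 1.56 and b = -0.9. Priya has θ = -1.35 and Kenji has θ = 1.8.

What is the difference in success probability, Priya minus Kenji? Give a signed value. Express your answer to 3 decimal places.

P(θ) = 1 / (1 + exp(−a(θ − b)))
P(Priya) = 0.3314  [exponent -0.7020]
P(Kenji) = 0.9854  [exponent 4.2120]
Difference = 0.3314 − 0.9854 = -0.6540

-0.654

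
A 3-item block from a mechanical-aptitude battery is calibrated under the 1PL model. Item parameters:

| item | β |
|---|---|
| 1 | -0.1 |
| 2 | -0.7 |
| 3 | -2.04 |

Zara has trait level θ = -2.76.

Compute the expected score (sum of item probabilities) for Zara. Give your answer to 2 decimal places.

P(θ) = 1 / (1 + exp(−(θ − β)))
P_1 = 1/(1+e^{2.6600}) = 0.0654
P_2 = 1/(1+e^{2.0600}) = 0.1130
P_3 = 1/(1+e^{0.7200}) = 0.3274
E[score] = 0.0654 + 0.1130 + 0.3274 = 0.5058

0.51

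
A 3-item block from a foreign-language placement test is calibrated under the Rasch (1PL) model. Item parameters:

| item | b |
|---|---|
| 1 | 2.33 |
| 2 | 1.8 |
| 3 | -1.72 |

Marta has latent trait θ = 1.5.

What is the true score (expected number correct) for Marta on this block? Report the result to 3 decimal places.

1.691

P(θ) = 1 / (1 + exp(−(θ − b)))
P_1 = 1/(1+e^{0.8300}) = 0.3036
P_2 = 1/(1+e^{0.3000}) = 0.4256
P_3 = 1/(1+e^{-3.2200}) = 0.9616
E[score] = 0.3036 + 0.4256 + 0.9616 = 1.6908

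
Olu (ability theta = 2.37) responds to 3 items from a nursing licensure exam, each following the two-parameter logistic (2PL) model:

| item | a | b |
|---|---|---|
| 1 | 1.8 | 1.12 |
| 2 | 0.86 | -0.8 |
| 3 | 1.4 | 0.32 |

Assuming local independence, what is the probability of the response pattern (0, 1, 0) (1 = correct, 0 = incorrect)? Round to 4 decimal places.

P(theta) = 1 / (1 + exp(−a(theta − b)))
P_1 = 1/(1+e^{-2.2500}) = 0.9047
P_2 = 1/(1+e^{-2.7262}) = 0.9386
P_3 = 1/(1+e^{-2.8700}) = 0.9463
L = (1−P_1) × P_2 × (1−P_3) = 0.0953 × 0.9386 × 0.0537 = 0.00480

0.0048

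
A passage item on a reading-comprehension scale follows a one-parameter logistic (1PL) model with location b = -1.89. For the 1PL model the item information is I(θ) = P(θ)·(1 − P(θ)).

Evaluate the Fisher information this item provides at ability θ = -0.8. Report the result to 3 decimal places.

P = 1/(1+e^{-1.0900}) = 0.7484
P(1−P) = 0.7484 × 0.2516 = 0.1883
I = P(1−P) = 0.18831

0.188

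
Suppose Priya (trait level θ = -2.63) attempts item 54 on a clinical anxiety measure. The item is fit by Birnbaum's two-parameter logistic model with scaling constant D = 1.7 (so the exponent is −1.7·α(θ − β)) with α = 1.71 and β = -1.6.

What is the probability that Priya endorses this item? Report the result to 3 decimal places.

P(θ) = 1 / (1 + exp(−D·α(θ − β)))
Exponent: 1.7 × 1.71 × (-2.63 − (-1.6)) = -2.9942
1/(1 + e^{2.9942}) = 0.0477
P = 0.0477

0.048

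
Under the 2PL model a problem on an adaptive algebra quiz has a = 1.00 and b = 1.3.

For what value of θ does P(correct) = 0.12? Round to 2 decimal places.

P(θ) = 1 / (1 + exp(−a(θ − b)))
logit = ln(0.1200/0.8800) = -1.9924
θ = b + logit/(a) = 1.3 + (-1.9924)/1.0000 = -0.6924

-0.69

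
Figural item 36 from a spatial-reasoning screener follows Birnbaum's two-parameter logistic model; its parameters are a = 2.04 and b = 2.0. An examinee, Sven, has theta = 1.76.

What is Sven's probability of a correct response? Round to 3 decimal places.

0.380

P(theta) = 1 / (1 + exp(−a(theta − b)))
Exponent: 2.04 × (1.76 − 2.0) = -0.4896
1/(1 + e^{0.4896}) = 0.3800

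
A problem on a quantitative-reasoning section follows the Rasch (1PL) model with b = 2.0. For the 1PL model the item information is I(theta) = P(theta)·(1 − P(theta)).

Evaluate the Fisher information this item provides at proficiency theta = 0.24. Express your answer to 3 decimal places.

P = 1/(1+e^{1.7600}) = 0.1468
P(1−P) = 0.1468 × 0.8532 = 0.1252
I = P(1−P) = 0.12524

0.125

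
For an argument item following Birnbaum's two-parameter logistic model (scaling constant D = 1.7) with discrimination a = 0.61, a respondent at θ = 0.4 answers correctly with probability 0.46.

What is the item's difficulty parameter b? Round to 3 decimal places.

0.555

P(θ) = 1 / (1 + exp(−D·a(θ − b)))
logit(0.46) = ln(0.46/0.54) = -0.1603
b = θ − logit/(1.7·a) = 0.4 − (-0.1603)/1.0370 = 0.5546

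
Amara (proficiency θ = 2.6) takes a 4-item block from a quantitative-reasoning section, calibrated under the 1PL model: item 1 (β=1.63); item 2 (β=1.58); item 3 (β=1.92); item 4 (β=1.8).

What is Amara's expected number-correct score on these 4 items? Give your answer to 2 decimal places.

2.81

P(θ) = 1 / (1 + exp(−(θ − β)))
P_1 = 1/(1+e^{-0.9700}) = 0.7251
P_2 = 1/(1+e^{-1.0200}) = 0.7350
P_3 = 1/(1+e^{-0.6800}) = 0.6637
P_4 = 1/(1+e^{-0.8000}) = 0.6900
E[score] = 0.7251 + 0.7350 + 0.6637 + 0.6900 = 2.8138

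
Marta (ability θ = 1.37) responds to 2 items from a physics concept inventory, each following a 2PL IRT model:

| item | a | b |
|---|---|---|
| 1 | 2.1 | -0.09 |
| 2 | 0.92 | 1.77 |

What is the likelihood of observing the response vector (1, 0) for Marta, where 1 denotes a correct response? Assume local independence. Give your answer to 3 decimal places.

P(θ) = 1 / (1 + exp(−a(θ − b)))
P_1 = 1/(1+e^{-3.0660}) = 0.9555
P_2 = 1/(1+e^{0.3680}) = 0.4090
L = P_1 × (1−P_2) = 0.9555 × 0.5910 = 0.56466

0.565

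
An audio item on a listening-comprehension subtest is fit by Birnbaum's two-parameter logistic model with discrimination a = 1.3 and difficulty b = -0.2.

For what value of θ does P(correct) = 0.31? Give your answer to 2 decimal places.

-0.82

P(θ) = 1 / (1 + exp(−a(θ − b)))
logit = ln(0.3100/0.6900) = -0.8001
θ = b + logit/(a) = -0.2 + (-0.8001)/1.3000 = -0.8155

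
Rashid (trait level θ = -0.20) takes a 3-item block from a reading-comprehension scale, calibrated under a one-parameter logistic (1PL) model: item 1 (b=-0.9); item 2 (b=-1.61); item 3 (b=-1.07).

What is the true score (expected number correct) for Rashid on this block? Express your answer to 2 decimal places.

2.18

P(θ) = 1 / (1 + exp(−(θ − b)))
P_1 = 1/(1+e^{-0.7000}) = 0.6682
P_2 = 1/(1+e^{-1.4100}) = 0.8038
P_3 = 1/(1+e^{-0.8700}) = 0.7047
E[score] = 0.6682 + 0.8038 + 0.7047 = 2.1767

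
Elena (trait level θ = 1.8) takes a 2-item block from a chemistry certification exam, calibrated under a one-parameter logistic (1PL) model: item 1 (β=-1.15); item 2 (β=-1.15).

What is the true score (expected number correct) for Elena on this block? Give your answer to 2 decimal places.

P(θ) = 1 / (1 + exp(−(θ − β)))
P_1 = 1/(1+e^{-2.9500}) = 0.9503
P_2 = 1/(1+e^{-2.9500}) = 0.9503
E[score] = 0.9503 + 0.9503 = 1.9005

1.90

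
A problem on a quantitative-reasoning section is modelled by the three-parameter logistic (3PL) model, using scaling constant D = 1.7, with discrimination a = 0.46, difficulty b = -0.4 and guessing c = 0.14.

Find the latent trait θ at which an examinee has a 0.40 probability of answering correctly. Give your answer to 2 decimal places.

P(θ) = c + (1 − c) · 1 / (1 + exp(−D·a(θ − b)))
Remove guessing floor: (0.40 − 0.14)/(1 − 0.14) = 0.3023
logit = ln(0.3023/0.6977) = -0.8362
θ = b + logit/(1.7·a) = -0.4 + (-0.8362)/0.7820 = -1.4694

-1.47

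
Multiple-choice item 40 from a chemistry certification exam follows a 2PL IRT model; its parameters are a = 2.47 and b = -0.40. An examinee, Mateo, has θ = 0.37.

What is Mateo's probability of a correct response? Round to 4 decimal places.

P(θ) = 1 / (1 + exp(−a(θ − b)))
Exponent: 2.47 × (0.37 − (-0.40)) = 1.9019
1/(1 + e^{-1.9019}) = 0.8701

0.8701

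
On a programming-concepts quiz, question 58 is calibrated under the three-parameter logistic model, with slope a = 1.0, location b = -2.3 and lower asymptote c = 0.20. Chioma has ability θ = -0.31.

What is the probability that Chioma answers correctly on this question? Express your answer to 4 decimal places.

P(θ) = c + (1 − c) · 1 / (1 + exp(−a(θ − b)))
Exponent: 1.0 × (-0.31 − (-2.3)) = 1.9900
1/(1 + e^{-1.9900}) = 0.8797
P = 0.20 + 0.80 × 0.8797 = 0.9038

0.9038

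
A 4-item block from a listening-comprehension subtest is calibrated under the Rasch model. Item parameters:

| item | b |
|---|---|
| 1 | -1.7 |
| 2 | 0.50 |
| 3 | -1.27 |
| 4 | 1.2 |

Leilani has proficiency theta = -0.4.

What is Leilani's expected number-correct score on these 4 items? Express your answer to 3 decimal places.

1.948

P(theta) = 1 / (1 + exp(−(theta − b)))
P_1 = 1/(1+e^{-1.3000}) = 0.7858
P_2 = 1/(1+e^{0.9000}) = 0.2891
P_3 = 1/(1+e^{-0.8700}) = 0.7047
P_4 = 1/(1+e^{1.6000}) = 0.1680
E[score] = 0.7858 + 0.2891 + 0.7047 + 0.1680 = 1.9476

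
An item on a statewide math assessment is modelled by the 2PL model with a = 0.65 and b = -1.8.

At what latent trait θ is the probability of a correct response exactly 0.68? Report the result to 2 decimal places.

-0.64

P(θ) = 1 / (1 + exp(−a(θ − b)))
logit = ln(0.6800/0.3200) = 0.7538
θ = b + logit/(a) = -1.8 + 0.7538/0.6500 = -0.6404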